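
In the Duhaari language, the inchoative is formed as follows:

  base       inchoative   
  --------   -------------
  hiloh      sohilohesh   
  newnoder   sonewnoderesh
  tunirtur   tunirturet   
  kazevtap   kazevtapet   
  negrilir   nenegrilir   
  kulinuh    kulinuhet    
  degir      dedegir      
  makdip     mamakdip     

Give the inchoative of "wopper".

degir and tunirtur both end in -r yet inflect differently (dedegir, tunirturet), so the final letter is not what conditions the rule; the last vowel is.
"wopper" has last vowel 'e'. The one such stem in the data (newnoder → sonewnoderesh) adds so- … -esh around the stem, so the same rule applies.
So wopper → sowopperesh.

sowopperesh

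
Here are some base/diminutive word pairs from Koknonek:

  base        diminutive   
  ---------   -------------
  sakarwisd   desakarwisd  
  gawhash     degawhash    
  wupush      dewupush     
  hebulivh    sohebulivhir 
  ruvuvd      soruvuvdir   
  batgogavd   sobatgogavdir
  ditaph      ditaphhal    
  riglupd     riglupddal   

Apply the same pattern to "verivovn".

gawhash and hebulivh both end in -h yet inflect differently (degawhash, sohebulivhir), so the final letter is not what conditions the rule; the second-to-last letter is.
"verivovn" has second-to-last letter 'v'. The stems whose second-to-last letter is 'v' (hebulivh → sohebulivhir, ruvuvd → soruvuvdir, batgogavd → sobatgogavdir) add so- … -ir around the stem.
So verivovn → soverivovnir.

soverivovnir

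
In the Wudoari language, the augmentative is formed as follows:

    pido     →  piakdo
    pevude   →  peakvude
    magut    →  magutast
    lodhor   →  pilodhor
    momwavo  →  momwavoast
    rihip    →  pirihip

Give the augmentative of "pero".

peakro

momwavo and pido both end in -o yet inflect differently (momwavoast, piakdo), so the final letter is not what conditions the rule; the first letter is.
"pero" begins with p-. The stems beginning with p- (pido → piakdo, pevude → peakvude) insert -ak- after the first vowel.
So pero → peakro.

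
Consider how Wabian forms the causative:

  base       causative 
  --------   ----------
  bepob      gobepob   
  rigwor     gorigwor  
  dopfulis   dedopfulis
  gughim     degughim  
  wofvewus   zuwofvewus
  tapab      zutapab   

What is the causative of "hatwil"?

dopfulis and wofvewus both end in -s yet inflect differently (dedopfulis, zuwofvewus), so the final letter is not what conditions the rule; the last vowel is.
"hatwil" has last vowel 'i'. The stems whose last vowel is 'i' (dopfulis → dedopfulis, gughim → degughim) add the prefix de-.
The other patterns: stems whose last vowel is 'o' add the prefix go-; stems whose last vowel is 'a' or 'u' add the prefix zu-.
So hatwil → dehatwil.

dehatwil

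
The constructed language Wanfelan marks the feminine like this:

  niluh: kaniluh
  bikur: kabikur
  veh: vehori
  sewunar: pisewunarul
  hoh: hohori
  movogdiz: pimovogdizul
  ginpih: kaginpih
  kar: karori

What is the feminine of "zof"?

"zof" has 1 vowel. The stems with 1 vowel (veh → vehori, kar → karori, hoh → hohori) add -ori.
So zof → zofori.

zofori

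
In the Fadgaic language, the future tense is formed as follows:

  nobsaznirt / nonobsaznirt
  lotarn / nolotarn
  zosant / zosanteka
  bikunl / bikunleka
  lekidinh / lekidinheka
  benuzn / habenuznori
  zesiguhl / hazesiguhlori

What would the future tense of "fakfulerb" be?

nofakfulerb

"fakfulerb" has second-to-last letter 'r'. The stems whose second-to-last letter is 'r' (nobsaznirt → nonobsaznirt, lotarn → nolotarn) add the prefix no-.
So fakfulerb → nofakfulerb.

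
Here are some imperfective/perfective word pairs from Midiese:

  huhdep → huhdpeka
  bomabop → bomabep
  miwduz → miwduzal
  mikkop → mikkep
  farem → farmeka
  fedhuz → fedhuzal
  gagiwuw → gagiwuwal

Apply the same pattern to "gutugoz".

gutugez

bomabop and huhdep both end in -p yet inflect differently (bomabep, huhdpeka), so the final letter is not what conditions the rule; the last vowel is.
"gutugoz" has last vowel 'o'. The stems whose last vowel is 'o' (bomabop → bomabep, mikkop → mikkep) change the last vowel to 'e'.
So gutugoz → gutugez.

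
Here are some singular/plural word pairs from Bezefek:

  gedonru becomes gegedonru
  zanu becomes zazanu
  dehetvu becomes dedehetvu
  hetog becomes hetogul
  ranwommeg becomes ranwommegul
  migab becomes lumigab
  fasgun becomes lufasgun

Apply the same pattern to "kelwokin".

lukelwokin

gedonru and fasgun both have last vowel 'u' yet inflect differently (gegedonru, lufasgun), so the last vowel is not what conditions the rule; the final letter is.
"kelwokin" ends in -n. The one such stem in the data (fasgun → lufasgun) adds the prefix lu-, so the same rule applies.
So kelwokin → lukelwokin.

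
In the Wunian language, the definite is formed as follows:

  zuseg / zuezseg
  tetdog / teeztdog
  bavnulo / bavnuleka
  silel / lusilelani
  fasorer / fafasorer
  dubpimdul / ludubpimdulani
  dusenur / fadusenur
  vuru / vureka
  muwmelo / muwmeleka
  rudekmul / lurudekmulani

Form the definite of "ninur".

faninur

rudekmul and vuru both have last vowel 'u' yet inflect differently (lurudekmulani, vureka), so the last vowel is not what conditions the rule; the final letter is.
"ninur" ends in -r. The stems ending in -r (fasorer → fafasorer, dusenur → fadusenur) add the prefix fa-.
The other patterns: stems ending in -l add lu- … -ani around the stem; stems ending in -o or -u drop the final letter and add -eka; stems ending in -g insert -ez- after the first vowel.
So ninur → faninur.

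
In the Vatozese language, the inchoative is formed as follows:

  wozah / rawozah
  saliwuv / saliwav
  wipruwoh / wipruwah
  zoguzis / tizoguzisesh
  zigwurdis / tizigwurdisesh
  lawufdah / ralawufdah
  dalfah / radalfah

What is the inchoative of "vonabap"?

ravonabap

"vonabap" has last vowel 'a'. The stems whose last vowel is 'a' (dalfah → radalfah, lawufdah → ralawufdah, wozah → rawozah) add the prefix ra-.
So vonabap → ravonabap.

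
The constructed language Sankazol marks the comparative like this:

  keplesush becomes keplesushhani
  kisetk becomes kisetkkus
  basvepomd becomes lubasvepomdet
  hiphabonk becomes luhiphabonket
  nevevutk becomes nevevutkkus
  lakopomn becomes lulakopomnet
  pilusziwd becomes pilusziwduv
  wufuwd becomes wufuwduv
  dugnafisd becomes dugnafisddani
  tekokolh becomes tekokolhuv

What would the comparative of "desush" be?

desushhani

"desush" has second-to-last letter 's'. The stems whose second-to-last letter is 's' (dugnafisd → dugnafisddani, keplesush → keplesushhani) double the final consonant and add -ani.
The other patterns: stems whose second-to-last letter is 't' double the final consonant and add -us; stems whose second-to-last letter is 'l' or 'w' add -uv; stems whose second-to-last letter is 'm' or 'n' add lu- … -et around the stem.
So desush → desushhani.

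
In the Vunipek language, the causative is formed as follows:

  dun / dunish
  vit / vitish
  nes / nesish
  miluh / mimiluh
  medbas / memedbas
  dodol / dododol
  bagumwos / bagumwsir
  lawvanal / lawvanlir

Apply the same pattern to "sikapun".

nes and medbas both end in -s yet inflect differently (nesish, memedbas), so the final letter is not what conditions the rule; the number of vowels is.
"sikapun" has 3 vowels. The stems with 3 vowels (bagumwos → bagumwsir, lawvanal → lawvanlir) delete the last vowel and add -ir.
So sikapun → sikapnir.

sikapnir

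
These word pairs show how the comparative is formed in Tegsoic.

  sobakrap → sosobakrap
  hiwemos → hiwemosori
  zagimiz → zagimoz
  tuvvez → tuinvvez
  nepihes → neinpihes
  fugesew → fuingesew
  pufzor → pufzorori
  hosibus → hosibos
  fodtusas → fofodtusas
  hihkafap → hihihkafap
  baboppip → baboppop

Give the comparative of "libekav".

baboppip and sobakrap both end in -p yet inflect differently (baboppop, sosobakrap), so the final letter is not what conditions the rule; the last vowel is.
"libekav" has last vowel 'a'. The stems whose last vowel is 'a' (sobakrap → sosobakrap, hihkafap → hihihkafap, fodtusas → fofodtusas) repeat the first consonant+vowel as a prefix.
The other patterns: stems whose last vowel is 'i' or 'u' change the last vowel to 'o'; stems whose last vowel is 'o' add -ori; stems whose last vowel is 'e' insert -in- after the first vowel.
So libekav → lilibekav.

lilibekav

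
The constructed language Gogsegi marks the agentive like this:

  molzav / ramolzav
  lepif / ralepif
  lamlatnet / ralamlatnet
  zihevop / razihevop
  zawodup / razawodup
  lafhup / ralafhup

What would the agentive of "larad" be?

Every pair shown (molzav → ramolzav, lepif → ralepif, lamlatnet → ralamlatnet, …) follows the same rule: add the prefix ra-.
So larad → ralarad.

ralarad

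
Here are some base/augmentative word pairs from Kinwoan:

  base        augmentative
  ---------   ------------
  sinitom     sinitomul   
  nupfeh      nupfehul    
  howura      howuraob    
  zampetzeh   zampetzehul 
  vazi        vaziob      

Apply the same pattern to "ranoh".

nupfeh and vazi both have 2 vowels yet inflect differently (nupfehul, vaziob), so the number of vowels is not what conditions the rule; whether the stem ends in a vowel or a consonant is.
"ranoh" ends in a consonant. The stems ending in a consonant (nupfeh → nupfehul, zampetzeh → zampetzehul, sinitom → sinitomul) add -ul.
The other pattern: stems ending in a vowel add -ob.
So ranoh → ranohul.

ranohul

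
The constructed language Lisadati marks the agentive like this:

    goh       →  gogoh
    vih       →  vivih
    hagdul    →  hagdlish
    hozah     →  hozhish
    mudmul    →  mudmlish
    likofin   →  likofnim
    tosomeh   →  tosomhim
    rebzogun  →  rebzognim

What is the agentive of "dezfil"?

"dezfil" has 2 vowels. The stems with 2 vowels (hagdul → hagdlish, hozah → hozhish, mudmul → mudmlish) delete the last vowel and add -ish.
So dezfil → dezflish.

dezflish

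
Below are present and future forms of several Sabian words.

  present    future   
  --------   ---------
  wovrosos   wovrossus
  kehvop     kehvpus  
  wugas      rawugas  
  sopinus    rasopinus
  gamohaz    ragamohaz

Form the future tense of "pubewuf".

rapubewuf

wovrosos and wugas both end in -s yet inflect differently (wovrossus, rawugas), so the final letter is not what conditions the rule; the last vowel is.
"pubewuf" has last vowel 'u'. The one such stem in the data (sopinus → rasopinus) adds the prefix ra-, so the same rule applies.
The other pattern: stems whose last vowel is 'o' delete the last vowel and add -us.
So pubewuf → rapubewuf.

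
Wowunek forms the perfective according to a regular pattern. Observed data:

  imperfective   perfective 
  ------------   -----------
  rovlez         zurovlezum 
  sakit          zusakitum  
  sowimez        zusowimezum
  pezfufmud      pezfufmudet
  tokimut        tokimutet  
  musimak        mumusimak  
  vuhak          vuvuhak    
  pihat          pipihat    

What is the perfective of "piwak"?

"piwak" has last vowel 'a'. The stems whose last vowel is 'a' (musimak → mumusimak, vuhak → vuvuhak, pihat → pipihat) repeat the first consonant+vowel as a prefix.
The other patterns: stems whose last vowel is 'e' or 'i' add zu- … -um around the stem; stems whose last vowel is 'u' add -et.
So piwak → pipiwak.

pipiwak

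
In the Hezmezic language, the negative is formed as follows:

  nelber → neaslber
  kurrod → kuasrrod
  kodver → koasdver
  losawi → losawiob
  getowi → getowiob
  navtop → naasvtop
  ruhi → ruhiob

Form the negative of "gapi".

gapiob

nelber and ruhi both have 2 vowels yet inflect differently (neaslber, ruhiob), so the number of vowels is not what conditions the rule; whether the stem ends in a vowel or a consonant is.
"gapi" ends in a vowel. The stems ending in a vowel (getowi → getowiob, ruhi → ruhiob, losawi → losawiob) add -ob.
So gapi → gapiob.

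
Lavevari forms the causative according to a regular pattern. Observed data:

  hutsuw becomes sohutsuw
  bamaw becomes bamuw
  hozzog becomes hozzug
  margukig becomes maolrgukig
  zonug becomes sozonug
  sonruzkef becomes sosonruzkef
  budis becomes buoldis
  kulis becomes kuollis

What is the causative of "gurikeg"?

hozzog and margukig both end in -g yet inflect differently (hozzug, maolrgukig), so the final letter is not what conditions the rule; the last vowel is.
"gurikeg" has last vowel 'e'. The one such stem in the data (sonruzkef → sosonruzkef) adds the prefix so-, so the same rule applies.
So gurikeg → sogurikeg.

sogurikeg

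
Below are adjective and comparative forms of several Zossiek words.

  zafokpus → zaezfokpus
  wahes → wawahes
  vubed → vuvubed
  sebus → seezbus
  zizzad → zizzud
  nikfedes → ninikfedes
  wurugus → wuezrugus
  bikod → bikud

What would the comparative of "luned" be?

wahes and sebus both end in -s yet inflect differently (wawahes, seezbus), so the final letter is not what conditions the rule; the last vowel is.
"luned" has last vowel 'e'. The stems whose last vowel is 'e' (wahes → wawahes, nikfedes → ninikfedes, vubed → vuvubed) repeat the first consonant+vowel as a prefix.
The other patterns: stems whose last vowel is 'u' insert -ez- after the first vowel; stems whose last vowel is 'a' or 'o' change the last vowel to 'u'.
So luned → luluned.

luluned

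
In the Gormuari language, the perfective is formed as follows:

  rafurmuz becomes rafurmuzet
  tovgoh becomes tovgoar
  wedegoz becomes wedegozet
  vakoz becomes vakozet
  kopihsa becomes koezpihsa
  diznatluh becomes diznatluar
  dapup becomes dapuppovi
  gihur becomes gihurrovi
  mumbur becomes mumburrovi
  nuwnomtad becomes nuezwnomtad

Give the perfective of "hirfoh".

hirfoar

"hirfoh" ends in -h. The stems ending in -h (tovgoh → tovgoar, diznatluh → diznatluar) drop the final letter and add -ar.
So hirfoh → hirfoar.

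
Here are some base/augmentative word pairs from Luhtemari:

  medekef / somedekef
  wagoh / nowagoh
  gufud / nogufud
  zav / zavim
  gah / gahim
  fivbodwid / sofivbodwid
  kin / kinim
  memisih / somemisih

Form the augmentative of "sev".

gah and wagoh both end in -h yet inflect differently (gahim, nowagoh), so the final letter is not what conditions the rule; the number of vowels is.
"sev" has 1 vowel. The stems with 1 vowel (zav → zavim, gah → gahim, kin → kinim) add -im.
The other patterns: stems with 2 vowels add the prefix no-; stems with 3 vowels add the prefix so-.
So sev → sevim.

sevim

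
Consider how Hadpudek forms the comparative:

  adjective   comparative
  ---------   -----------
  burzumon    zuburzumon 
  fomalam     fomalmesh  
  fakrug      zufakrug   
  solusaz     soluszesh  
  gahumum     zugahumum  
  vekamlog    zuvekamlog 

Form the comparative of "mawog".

zumawog

"mawog" has last vowel 'o'. The stems whose last vowel is 'o' (burzumon → zuburzumon, vekamlog → zuvekamlog) add the prefix zu-.
So mawog → zumawog.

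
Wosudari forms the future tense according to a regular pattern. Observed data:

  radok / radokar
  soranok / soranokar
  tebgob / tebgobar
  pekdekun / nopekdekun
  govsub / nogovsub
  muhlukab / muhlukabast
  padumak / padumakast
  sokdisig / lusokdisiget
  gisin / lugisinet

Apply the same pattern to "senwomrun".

nosenwomrun

"senwomrun" has last vowel 'u'. The stems whose last vowel is 'u' (pekdekun → nopekdekun, govsub → nogovsub) add the prefix no-.
So senwomrun → nosenwomrun.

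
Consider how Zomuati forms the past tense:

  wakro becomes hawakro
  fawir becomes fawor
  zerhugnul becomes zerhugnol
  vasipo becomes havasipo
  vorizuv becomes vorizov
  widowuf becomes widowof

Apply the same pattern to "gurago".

hagurago

wakro and widowuf both begin with w- yet inflect differently (hawakro, widowof), so the first letter is not what conditions the rule; whether the stem ends in a vowel or a consonant is.
"gurago" ends in a vowel. The stems ending in a vowel (vasipo → havasipo, wakro → hawakro) add the prefix ha-.
The other pattern: stems ending in a consonant change the last vowel to 'o'.
So gurago → hagurago.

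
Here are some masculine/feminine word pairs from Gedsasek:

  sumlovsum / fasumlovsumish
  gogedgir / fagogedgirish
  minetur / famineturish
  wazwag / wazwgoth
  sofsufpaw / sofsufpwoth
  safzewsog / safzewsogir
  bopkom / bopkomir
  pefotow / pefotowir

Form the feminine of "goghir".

"goghir" has last vowel 'i'. The one such stem in the data (gogedgir → fagogedgirish) adds fa- … -ish around the stem, so the same rule applies.
So goghir → fagoghirish.

fagoghirish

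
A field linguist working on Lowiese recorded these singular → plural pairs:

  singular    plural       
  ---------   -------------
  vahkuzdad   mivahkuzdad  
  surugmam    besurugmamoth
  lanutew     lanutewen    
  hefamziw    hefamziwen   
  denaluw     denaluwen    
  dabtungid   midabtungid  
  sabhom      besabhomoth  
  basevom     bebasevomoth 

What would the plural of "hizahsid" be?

mihizahsid

hefamziw and dabtungid both have last vowel 'i' yet inflect differently (hefamziwen, midabtungid), so the last vowel is not what conditions the rule; the final letter is.
"hizahsid" ends in -d. The stems ending in -d (dabtungid → midabtungid, vahkuzdad → mivahkuzdad) add the prefix mi-.
The other patterns: stems ending in -m add be- … -oth around the stem; stems ending in -w add -en.
So hizahsid → mihizahsid.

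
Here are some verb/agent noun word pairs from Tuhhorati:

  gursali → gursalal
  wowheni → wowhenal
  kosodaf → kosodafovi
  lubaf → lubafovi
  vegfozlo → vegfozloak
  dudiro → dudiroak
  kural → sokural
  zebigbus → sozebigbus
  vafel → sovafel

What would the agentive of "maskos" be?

somaskos

"maskos" ends in -s. The one such stem in the data (zebigbus → sozebigbus) adds the prefix so-, so the same rule applies.
The other patterns: stems ending in -i drop the final letter and add -al; stems ending in -f add -ovi; stems ending in -o add -ak.
So maskos → somaskos.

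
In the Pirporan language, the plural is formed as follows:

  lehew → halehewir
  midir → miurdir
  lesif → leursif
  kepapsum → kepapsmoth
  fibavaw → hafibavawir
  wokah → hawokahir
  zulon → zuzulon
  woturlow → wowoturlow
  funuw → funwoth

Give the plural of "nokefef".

hanokefefir

woturlow and funuw both end in -w yet inflect differently (wowoturlow, funwoth), so the final letter is not what conditions the rule; the last vowel is.
"nokefef" has last vowel 'e'. The one such stem in the data (lehew → halehewir) adds ha- … -ir around the stem, so the same rule applies.
So nokefef → hanokefefir.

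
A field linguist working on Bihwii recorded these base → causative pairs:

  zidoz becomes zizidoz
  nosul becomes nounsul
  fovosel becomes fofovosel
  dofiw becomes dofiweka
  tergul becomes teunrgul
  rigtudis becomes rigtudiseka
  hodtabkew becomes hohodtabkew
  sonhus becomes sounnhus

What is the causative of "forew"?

"forew" has last vowel 'e'. The stems whose last vowel is 'e' (fovosel → fofovosel, hodtabkew → hohodtabkew) repeat the first consonant+vowel as a prefix.
The other patterns: stems whose last vowel is 'u' insert -un- after the first vowel; stems whose last vowel is 'i' add -eka.
So forew → foforew.

foforew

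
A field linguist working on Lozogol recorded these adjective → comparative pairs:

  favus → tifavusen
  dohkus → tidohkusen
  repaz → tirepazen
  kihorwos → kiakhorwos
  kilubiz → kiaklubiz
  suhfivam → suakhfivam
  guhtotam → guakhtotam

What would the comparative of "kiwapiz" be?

favus and kihorwos both end in -s yet inflect differently (tifavusen, kiakhorwos), so the final letter is not what conditions the rule; the number of vowels is.
"kiwapiz" has 3 vowels. The stems with 3 vowels (kihorwos → kiakhorwos, kilubiz → kiaklubiz, suhfivam → suakhfivam) insert -ak- after the first vowel.
The other pattern: stems with 2 vowels add ti- … -en around the stem.
So kiwapiz → kiakwapiz.

kiakwapiz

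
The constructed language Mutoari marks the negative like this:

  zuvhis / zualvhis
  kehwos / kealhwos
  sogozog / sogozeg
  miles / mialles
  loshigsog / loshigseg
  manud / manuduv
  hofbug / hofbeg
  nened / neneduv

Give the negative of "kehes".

kealhes

sogozog and kehwos both have last vowel 'o' yet inflect differently (sogozeg, kealhwos), so the last vowel is not what conditions the rule; the final letter is.
"kehes" ends in -s. The stems ending in -s (zuvhis → zualvhis, miles → mialles, kehwos → kealhwos) insert -al- after the first vowel.
So kehes → kealhes.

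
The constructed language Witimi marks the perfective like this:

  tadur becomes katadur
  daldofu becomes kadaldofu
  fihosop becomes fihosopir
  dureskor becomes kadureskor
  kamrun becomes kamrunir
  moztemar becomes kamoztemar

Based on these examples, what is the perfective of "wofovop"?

wofovopir

fihosop and dureskor both have last vowel 'o' yet inflect differently (fihosopir, kadureskor), so the last vowel is not what conditions the rule; the final letter is.
"wofovop" ends in -p. The one such stem in the data (fihosop → fihosopir) adds -ir, so the same rule applies.
So wofovop → wofovopir.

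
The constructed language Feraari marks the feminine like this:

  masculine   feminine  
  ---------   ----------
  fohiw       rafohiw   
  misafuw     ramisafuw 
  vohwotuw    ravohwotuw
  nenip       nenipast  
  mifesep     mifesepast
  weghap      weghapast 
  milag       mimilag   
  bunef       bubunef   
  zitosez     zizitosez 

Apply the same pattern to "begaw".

fohiw and nenip both have last vowel 'i' yet inflect differently (rafohiw, nenipast), so the last vowel is not what conditions the rule; the final letter is.
"begaw" ends in -w. The stems ending in -w (fohiw → rafohiw, misafuw → ramisafuw, vohwotuw → ravohwotuw) add the prefix ra-.
The other patterns: stems ending in -p add -ast; stems ending in -f, -g or -z repeat the first consonant+vowel as a prefix.
So begaw → rabegaw.

rabegaw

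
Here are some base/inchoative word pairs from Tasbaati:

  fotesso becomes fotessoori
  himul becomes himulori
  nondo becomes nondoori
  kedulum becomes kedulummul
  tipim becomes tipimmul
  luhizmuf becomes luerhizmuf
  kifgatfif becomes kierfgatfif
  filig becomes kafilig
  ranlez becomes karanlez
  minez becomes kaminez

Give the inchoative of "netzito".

himul and kedulum both have last vowel 'u' yet inflect differently (himulori, kedulummul), so the last vowel is not what conditions the rule; the final letter is.
"netzito" ends in -o. The stems ending in -o (fotesso → fotessoori, nondo → nondoori) add -ori.
So netzito → netzitoori.

netzitoori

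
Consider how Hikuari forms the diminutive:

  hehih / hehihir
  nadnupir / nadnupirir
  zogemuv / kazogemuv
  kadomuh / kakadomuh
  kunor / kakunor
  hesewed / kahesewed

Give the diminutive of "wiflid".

wiflidir

hehih and kadomuh both end in -h yet inflect differently (hehihir, kakadomuh), so the final letter is not what conditions the rule; the last vowel is.
"wiflid" has last vowel 'i'. The stems whose last vowel is 'i' (hehih → hehihir, nadnupir → nadnupirir) add -ir.
So wiflid → wiflidir.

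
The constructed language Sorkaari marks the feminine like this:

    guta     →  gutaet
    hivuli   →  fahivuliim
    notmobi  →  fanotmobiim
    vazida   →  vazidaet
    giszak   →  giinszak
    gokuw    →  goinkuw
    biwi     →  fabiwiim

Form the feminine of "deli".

guta and giszak both have last vowel 'a' yet inflect differently (gutaet, giinszak), so the last vowel is not what conditions the rule; the final letter is.
"deli" ends in -i. The stems ending in -i (notmobi → fanotmobiim, hivuli → fahivuliim, biwi → fabiwiim) add fa- … -im around the stem.
So deli → fadeliim.

fadeliim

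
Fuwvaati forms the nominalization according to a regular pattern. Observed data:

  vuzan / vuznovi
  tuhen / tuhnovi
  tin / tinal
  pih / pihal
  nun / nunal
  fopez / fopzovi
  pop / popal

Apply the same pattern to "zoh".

zohal

"zoh" has 1 vowel. The stems with 1 vowel (pop → popal, nun → nunal, pih → pihal) add -al.
The other pattern: stems with 2 vowels delete the last vowel and add -ovi.
So zoh → zohal.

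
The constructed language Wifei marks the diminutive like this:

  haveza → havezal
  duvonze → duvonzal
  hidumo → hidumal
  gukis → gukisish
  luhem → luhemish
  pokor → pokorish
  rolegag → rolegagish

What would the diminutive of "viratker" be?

viratkerish

"viratker" ends in a consonant. The stems ending in a consonant (gukis → gukisish, luhem → luhemish, pokor → pokorish) add -ish.
The other pattern: stems ending in a vowel drop the final letter and add -al.
So viratker → viratkerish.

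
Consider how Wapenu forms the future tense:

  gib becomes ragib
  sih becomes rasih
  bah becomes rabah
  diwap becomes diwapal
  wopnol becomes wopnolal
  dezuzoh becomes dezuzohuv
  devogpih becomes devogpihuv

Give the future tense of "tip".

sih and dezuzoh both end in -h yet inflect differently (rasih, dezuzohuv), so the final letter is not what conditions the rule; the number of vowels is.
"tip" has 1 vowel. The stems with 1 vowel (gib → ragib, sih → rasih, bah → rabah) add the prefix ra-.
So tip → ratip.

ratip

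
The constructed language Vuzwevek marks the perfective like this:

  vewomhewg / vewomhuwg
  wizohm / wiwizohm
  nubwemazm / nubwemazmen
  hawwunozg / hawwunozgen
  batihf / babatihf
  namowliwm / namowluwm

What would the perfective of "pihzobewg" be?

pihzobuwg

wizohm and namowliwm both end in -m yet inflect differently (wiwizohm, namowluwm), so the final letter is not what conditions the rule; the second-to-last letter is.
"pihzobewg" has second-to-last letter 'w'. The stems whose second-to-last letter is 'w' (vewomhewg → vewomhuwg, namowliwm → namowluwm) change the last vowel to 'u'.
The other patterns: stems whose second-to-last letter is 'h' repeat the first consonant+vowel as a prefix; stems whose second-to-last letter is 'z' add -en.
So pihzobewg → pihzobuwg.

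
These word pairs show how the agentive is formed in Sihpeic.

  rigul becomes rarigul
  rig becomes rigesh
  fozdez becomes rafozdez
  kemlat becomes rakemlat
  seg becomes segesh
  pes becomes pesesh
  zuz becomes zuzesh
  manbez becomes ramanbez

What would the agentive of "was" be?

manbez and zuz both end in -z yet inflect differently (ramanbez, zuzesh), so the final letter is not what conditions the rule; the number of vowels is.
"was" has 1 vowel. The stems with 1 vowel (zuz → zuzesh, rig → rigesh, seg → segesh) add -esh.
The other pattern: stems with 2 vowels add the prefix ra-.
So was → wasesh.

wasesh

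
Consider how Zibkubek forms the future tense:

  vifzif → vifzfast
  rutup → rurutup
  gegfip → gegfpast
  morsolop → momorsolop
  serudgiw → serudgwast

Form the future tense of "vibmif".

"vibmif" has last vowel 'i'. The stems whose last vowel is 'i' (gegfip → gegfpast, serudgiw → serudgwast, vifzif → vifzfast) delete the last vowel and add -ast.
The other pattern: stems whose last vowel is 'o' or 'u' repeat the first consonant+vowel as a prefix.
So vibmif → vibmfast.

vibmfast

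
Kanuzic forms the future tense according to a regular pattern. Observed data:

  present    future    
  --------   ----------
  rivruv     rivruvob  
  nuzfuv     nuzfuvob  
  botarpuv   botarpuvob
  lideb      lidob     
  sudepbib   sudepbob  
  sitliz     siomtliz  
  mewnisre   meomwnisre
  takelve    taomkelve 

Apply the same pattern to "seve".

sudepbib and sitliz both have last vowel 'i' yet inflect differently (sudepbob, siomtliz), so the last vowel is not what conditions the rule; the final letter is.
"seve" ends in -e. The stems ending in -e (mewnisre → meomwnisre, takelve → taomkelve) insert -om- after the first vowel.
So seve → seomve.

seomve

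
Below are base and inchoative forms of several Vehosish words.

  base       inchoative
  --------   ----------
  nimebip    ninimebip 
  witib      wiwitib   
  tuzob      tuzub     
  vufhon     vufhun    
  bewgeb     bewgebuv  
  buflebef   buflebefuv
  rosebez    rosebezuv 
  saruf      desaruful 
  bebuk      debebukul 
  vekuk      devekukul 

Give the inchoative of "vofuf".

devofuful

witib and tuzob both end in -b yet inflect differently (wiwitib, tuzub), so the final letter is not what conditions the rule; the last vowel is.
"vofuf" has last vowel 'u'. The stems whose last vowel is 'u' (saruf → desaruful, bebuk → debebukul, vekuk → devekukul) add de- … -ul around the stem.
So vofuf → devofuful.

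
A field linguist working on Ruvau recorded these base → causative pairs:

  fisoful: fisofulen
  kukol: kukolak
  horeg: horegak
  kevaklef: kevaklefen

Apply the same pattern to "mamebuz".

mamebuzen

kukol and fisoful both end in -l yet inflect differently (kukolak, fisofulen), so the final letter is not what conditions the rule; the number of vowels is.
"mamebuz" has 3 vowels. The stems with 3 vowels (kevaklef → kevaklefen, fisoful → fisofulen) add -en.
The other pattern: stems with 2 vowels add -ak.
So mamebuz → mamebuzen.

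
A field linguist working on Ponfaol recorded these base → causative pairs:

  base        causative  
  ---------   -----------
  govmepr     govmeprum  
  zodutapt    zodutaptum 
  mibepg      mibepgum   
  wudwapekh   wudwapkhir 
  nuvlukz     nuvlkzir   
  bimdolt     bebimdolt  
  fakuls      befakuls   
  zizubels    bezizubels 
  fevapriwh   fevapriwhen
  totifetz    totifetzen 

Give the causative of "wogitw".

zodutapt and bimdolt both end in -t yet inflect differently (zodutaptum, bebimdolt), so the final letter is not what conditions the rule; the second-to-last letter is.
"wogitw" has second-to-last letter 't'. The one such stem in the data (totifetz → totifetzen) adds -en, so the same rule applies.
The other patterns: stems whose second-to-last letter is 'p' add -um; stems whose second-to-last letter is 'k' delete the last vowel and add -ir; stems whose second-to-last letter is 'l' add the prefix be-.
So wogitw → wogitwen.

wogitwen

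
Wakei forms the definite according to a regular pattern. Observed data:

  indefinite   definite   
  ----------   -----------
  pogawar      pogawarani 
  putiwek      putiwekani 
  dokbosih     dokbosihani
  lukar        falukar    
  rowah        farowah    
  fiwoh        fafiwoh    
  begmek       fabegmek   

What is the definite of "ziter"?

"ziter" has 2 vowels. The stems with 2 vowels (lukar → falukar, rowah → farowah, fiwoh → fafiwoh) add the prefix fa-.
The other pattern: stems with 3 vowels add -ani.
So ziter → faziter.

faziter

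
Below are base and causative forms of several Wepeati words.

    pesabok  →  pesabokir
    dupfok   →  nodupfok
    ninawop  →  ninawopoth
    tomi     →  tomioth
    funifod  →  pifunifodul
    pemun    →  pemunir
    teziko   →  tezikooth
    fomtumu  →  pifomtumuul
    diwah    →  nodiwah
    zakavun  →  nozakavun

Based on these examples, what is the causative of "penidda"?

pesabok and dupfok both end in -k yet inflect differently (pesabokir, nodupfok), so the final letter is not what conditions the rule; the first letter is.
"penidda" begins with p-. The stems beginning with p- (pesabok → pesabokir, pemun → pemunir) add -ir.
The other patterns: stems beginning with f- add pi- … -ul around the stem; stems beginning with n- or t- add -oth; stems beginning with d- or z- add the prefix no-.
So penidda → peniddair.

peniddair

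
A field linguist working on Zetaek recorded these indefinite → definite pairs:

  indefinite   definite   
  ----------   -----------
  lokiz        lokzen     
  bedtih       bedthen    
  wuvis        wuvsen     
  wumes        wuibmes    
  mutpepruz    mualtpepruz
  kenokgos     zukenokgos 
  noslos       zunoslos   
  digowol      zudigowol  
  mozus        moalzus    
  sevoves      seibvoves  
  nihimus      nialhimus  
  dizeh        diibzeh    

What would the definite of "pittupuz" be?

pialttupuz

kenokgos and sevoves both end in -s yet inflect differently (zukenokgos, seibvoves), so the final letter is not what conditions the rule; the last vowel is.
"pittupuz" has last vowel 'u'. The stems whose last vowel is 'u' (mutpepruz → mualtpepruz, nihimus → nialhimus, mozus → moalzus) insert -al- after the first vowel.
So pittupuz → pialttupuz.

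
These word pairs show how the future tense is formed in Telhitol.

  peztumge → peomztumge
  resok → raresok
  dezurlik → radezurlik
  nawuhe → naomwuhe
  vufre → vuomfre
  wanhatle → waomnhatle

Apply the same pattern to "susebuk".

vufre and resok both have 2 vowels yet inflect differently (vuomfre, raresok), so the number of vowels is not what conditions the rule; the final letter is.
"susebuk" ends in -k. The stems ending in -k (resok → raresok, dezurlik → radezurlik) add the prefix ra-.
The other pattern: stems ending in -e insert -om- after the first vowel.
So susebuk → rasusebuk.

rasusebuk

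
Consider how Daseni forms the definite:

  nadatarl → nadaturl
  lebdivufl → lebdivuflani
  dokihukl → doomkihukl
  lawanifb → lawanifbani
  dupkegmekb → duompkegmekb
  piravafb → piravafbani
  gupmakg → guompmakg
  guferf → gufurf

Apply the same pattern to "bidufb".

dupkegmekb and piravafb both end in -b yet inflect differently (duompkegmekb, piravafbani), so the final letter is not what conditions the rule; the second-to-last letter is.
"bidufb" has second-to-last letter 'f'. The stems whose second-to-last letter is 'f' (piravafb → piravafbani, lebdivufl → lebdivuflani, lawanifb → lawanifbani) add -ani.
The other patterns: stems whose second-to-last letter is 'k' insert -om- after the first vowel; stems whose second-to-last letter is 'r' change the last vowel to 'u'.
So bidufb → bidufbani.

bidufbani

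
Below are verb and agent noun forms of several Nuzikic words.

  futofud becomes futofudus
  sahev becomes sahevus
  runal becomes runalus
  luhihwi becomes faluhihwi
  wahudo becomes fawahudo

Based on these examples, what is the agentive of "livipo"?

futofud and luhihwi both have 3 vowels yet inflect differently (futofudus, faluhihwi), so the number of vowels is not what conditions the rule; whether the stem ends in a vowel or a consonant is.
"livipo" ends in a vowel. The stems ending in a vowel (luhihwi → faluhihwi, wahudo → fawahudo) add the prefix fa-.
The other pattern: stems ending in a consonant add -us.
So livipo → falivipo.

falivipo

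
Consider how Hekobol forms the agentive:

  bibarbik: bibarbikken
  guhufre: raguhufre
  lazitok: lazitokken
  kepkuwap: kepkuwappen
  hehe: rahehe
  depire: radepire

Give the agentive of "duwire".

guhufre and kepkuwap both have 3 vowels yet inflect differently (raguhufre, kepkuwappen), so the number of vowels is not what conditions the rule; the final letter is.
"duwire" ends in -e. The stems ending in -e (guhufre → raguhufre, depire → radepire, hehe → rahehe) add the prefix ra-.
So duwire → raduwire.

raduwire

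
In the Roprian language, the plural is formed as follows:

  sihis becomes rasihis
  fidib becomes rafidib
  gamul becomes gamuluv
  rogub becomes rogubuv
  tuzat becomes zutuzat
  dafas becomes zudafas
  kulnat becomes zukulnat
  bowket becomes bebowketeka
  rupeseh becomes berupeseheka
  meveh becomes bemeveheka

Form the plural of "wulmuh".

wulmuhuv

"wulmuh" has last vowel 'u'. The stems whose last vowel is 'u' (gamul → gamuluv, rogub → rogubuv) add -uv.
So wulmuh → wulmuhuv.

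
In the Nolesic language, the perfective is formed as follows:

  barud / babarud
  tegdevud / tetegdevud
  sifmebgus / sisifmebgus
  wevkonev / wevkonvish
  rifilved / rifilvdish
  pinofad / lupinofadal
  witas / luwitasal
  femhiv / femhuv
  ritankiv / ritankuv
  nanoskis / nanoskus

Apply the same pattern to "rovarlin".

barud and rifilved both end in -d yet inflect differently (babarud, rifilvdish), so the final letter is not what conditions the rule; the last vowel is.
"rovarlin" has last vowel 'i'. The stems whose last vowel is 'i' (femhiv → femhuv, ritankiv → ritankuv, nanoskis → nanoskus) change the last vowel to 'u'.
The other patterns: stems whose last vowel is 'u' repeat the first consonant+vowel as a prefix; stems whose last vowel is 'e' delete the last vowel and add -ish; stems whose last vowel is 'a' add lu- … -al around the stem.
So rovarlin → rovarlun.

rovarlun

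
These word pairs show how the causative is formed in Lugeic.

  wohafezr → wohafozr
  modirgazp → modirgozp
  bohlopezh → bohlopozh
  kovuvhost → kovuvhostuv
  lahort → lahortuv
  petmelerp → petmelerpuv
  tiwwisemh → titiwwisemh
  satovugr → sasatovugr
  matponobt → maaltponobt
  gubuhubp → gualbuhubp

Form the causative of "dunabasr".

dunabasruv

modirgazp and petmelerp both end in -p yet inflect differently (modirgozp, petmelerpuv), so the final letter is not what conditions the rule; the second-to-last letter is.
"dunabasr" has second-to-last letter 's'. The one such stem in the data (kovuvhost → kovuvhostuv) adds -uv, so the same rule applies.
The other patterns: stems whose second-to-last letter is 'z' change the last vowel to 'o'; stems whose second-to-last letter is 'g' or 'm' repeat the first consonant+vowel as a prefix; stems whose second-to-last letter is 'b' insert -al- after the first vowel.
So dunabasr → dunabasruv.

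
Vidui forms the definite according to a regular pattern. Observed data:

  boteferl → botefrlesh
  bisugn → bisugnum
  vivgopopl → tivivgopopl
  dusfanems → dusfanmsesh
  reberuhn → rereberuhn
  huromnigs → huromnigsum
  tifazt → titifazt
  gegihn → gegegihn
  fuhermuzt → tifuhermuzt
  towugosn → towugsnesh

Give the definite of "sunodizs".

bisugn and reberuhn both end in -n yet inflect differently (bisugnum, rereberuhn), so the final letter is not what conditions the rule; the second-to-last letter is.
"sunodizs" has second-to-last letter 'z'. The stems whose second-to-last letter is 'z' (fuhermuzt → tifuhermuzt, tifazt → titifazt) add the prefix ti-.
So sunodizs → tisunodizs.

tisunodizs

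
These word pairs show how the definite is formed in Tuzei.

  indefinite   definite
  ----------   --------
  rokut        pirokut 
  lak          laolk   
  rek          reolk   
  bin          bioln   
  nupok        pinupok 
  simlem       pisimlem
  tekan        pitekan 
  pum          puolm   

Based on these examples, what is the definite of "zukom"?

pum and simlem both end in -m yet inflect differently (puolm, pisimlem), so the final letter is not what conditions the rule; the number of vowels is.
"zukom" has 2 vowels. The stems with 2 vowels (simlem → pisimlem, tekan → pitekan, nupok → pinupok) add the prefix pi-.
So zukom → pizukom.

pizukom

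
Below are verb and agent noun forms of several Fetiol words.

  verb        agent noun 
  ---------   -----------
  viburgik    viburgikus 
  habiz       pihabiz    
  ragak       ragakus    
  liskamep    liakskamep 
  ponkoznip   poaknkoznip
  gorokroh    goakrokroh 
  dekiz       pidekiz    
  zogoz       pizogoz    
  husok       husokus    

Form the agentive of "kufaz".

pikufaz

"kufaz" ends in -z. The stems ending in -z (zogoz → pizogoz, dekiz → pidekiz, habiz → pihabiz) add the prefix pi-.
The other patterns: stems ending in -k add -us; stems ending in -h or -p insert -ak- after the first vowel.
So kufaz → pikufaz.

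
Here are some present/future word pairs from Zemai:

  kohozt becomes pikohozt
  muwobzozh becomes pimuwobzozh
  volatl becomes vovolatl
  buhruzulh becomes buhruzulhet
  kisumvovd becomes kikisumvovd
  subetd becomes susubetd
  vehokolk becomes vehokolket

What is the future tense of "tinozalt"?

tinozaltet

"tinozalt" has second-to-last letter 'l'. The stems whose second-to-last letter is 'l' (vehokolk → vehokolket, buhruzulh → buhruzulhet) add -et.
So tinozalt → tinozaltet.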